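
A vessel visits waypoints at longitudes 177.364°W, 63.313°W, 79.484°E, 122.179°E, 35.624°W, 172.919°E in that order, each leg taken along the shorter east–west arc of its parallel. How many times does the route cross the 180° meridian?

Leg 1: -177.364° → -63.313°, shortest Δλ = 114.051° (east) — does not cross 180°.
Leg 2: -63.313° → +79.484°, shortest Δλ = 142.797° (east) — does not cross 180°.
Leg 3: +79.484° → +122.179°, shortest Δλ = 42.695° (east) — does not cross 180°.
Leg 4: +122.179° → -35.624°, shortest Δλ = -157.803° (west) — does not cross 180°.
Leg 5: -35.624° → +172.919°, shortest Δλ = -151.457° (west) — crosses 180°.
Total crossings: 1.

1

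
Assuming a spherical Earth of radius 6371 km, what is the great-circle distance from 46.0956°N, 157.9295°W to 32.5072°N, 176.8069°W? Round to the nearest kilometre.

2208 km

Δλ = -176.8069 − -157.9295 = -18.8774°.
Δφ = 32.5072 − 46.0956 = -13.5884°.
a = sin²(Δφ/2) + cos φ₁ · cos φ₂ · sin²(Δλ/2) = 0.029723.
c = 2·atan2(√a, √(1−a)) = 0.34654 rad → d = 6371·c ≈ 2207.81 km.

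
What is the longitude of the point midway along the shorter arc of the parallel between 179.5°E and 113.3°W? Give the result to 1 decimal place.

Signed shortest Δλ from +179.5° to -113.3° is +67.2°.
Midpoint longitude = +179.5° + (+67.2°)/2 = +179.5° + 33.6° = +213.1°.
Normalise into (−180°, 180°]: -146.9°.
(The naïve average (+179.5 + -113.3)/2 = 33.1° is on the wrong side of the globe.)

146.9°W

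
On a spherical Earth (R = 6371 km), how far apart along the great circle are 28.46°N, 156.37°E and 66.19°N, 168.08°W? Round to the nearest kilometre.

4843 km

Δλ = -168.08 − 156.37 = -324.45°; wrapped into (−180°, 180°]: 35.55°.
Δφ = 66.19 − 28.46 = 37.73°.
a = sin²(Δφ/2) + cos φ₁ · cos φ₂ · sin²(Δλ/2) = 0.137625.
c = 2·atan2(√a, √(1−a)) = 0.76013 rad → d = 6371·c ≈ 4842.76 km.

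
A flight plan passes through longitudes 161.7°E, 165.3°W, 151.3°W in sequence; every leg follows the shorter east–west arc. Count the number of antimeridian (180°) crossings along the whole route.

1

Leg 1: +161.7° → -165.3°, shortest Δλ = 33.0° (east) — crosses 180°.
Leg 2: -165.3° → -151.3°, shortest Δλ = 14.0° (east) — does not cross 180°.
Total crossings: 1.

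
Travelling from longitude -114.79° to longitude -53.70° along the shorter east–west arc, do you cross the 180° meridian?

Signed shortest Δλ = ((-53.70 − -114.79 + 180) mod 360) − 180 = 61.09°.
Going east by 61.09° from -114.79° reaches -53.70° without touching 180°.

No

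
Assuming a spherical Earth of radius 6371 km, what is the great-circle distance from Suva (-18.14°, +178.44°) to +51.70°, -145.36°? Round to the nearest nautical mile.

4602 nmi

Δλ = -145.36 − 178.44 = -323.80°; wrapped into (−180°, 180°]: 36.20°.
Δφ = 51.70 − -18.14 = 69.84°.
a = sin²(Δφ/2) + cos φ₁ · cos φ₂ · sin²(Δλ/2) = 0.384526.
c = 2·atan2(√a, √(1−a)) = 1.33775 rad → d = 6371·c ≈ 8522.77 km ≈ 4601.93 nmi.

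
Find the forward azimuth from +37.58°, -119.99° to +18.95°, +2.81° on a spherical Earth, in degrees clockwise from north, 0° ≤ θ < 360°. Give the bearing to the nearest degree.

Δλ = 2.81 − -119.99 = 122.80°.
θ = atan2( sin Δλ · cos φ₂ , cos φ₁ · sin φ₂ − sin φ₁ · cos φ₂ · cos Δλ )
  = atan2(0.79501, 0.56983) = 54.369° → normalised to [0°, 360°): 54.369°.

54°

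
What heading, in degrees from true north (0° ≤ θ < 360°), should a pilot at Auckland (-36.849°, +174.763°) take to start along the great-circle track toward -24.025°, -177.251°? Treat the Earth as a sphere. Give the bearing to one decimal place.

30.4°

Δλ = -177.251 − 174.763 = -352.014°; wrapped into (−180°, 180°]: 7.986°.
θ = atan2( sin Δλ · cos φ₂ , cos φ₁ · sin φ₂ − sin φ₁ · cos φ₂ · cos Δλ )
  = atan2(0.12690, 0.21664) = 30.359° → normalised to [0°, 360°): 30.359°.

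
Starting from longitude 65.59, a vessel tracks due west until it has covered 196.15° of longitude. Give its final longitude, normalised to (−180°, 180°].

Start at +65.59°; shift −196.15° → -130.56°.
-130.56° already lies in (−180°, 180°].

-130.56°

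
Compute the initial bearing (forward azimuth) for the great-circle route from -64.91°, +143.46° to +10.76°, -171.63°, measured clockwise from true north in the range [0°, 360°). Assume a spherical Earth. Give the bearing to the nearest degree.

44°

Δλ = -171.63 − 143.46 = -315.09°; wrapped into (−180°, 180°]: 44.91°.
θ = atan2( sin Δλ · cos φ₂ , cos φ₁ · sin φ₂ − sin φ₁ · cos φ₂ · cos Δλ )
  = atan2(0.69358, 0.70928) = 44.359° → normalised to [0°, 360°): 44.359°.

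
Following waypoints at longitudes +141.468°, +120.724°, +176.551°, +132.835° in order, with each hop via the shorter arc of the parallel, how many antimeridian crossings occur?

Leg 1: +141.468° → +120.724°, shortest Δλ = -20.744° (west) — does not cross 180°.
Leg 2: +120.724° → +176.551°, shortest Δλ = 55.827° (east) — does not cross 180°.
Leg 3: +176.551° → +132.835°, shortest Δλ = -43.716° (west) — does not cross 180°.
Total crossings: 0.

0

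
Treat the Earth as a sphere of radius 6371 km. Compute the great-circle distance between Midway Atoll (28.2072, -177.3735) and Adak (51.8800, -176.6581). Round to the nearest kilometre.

2633 km

Δλ = -176.6581 − -177.3735 = 0.7154°.
Δφ = 51.8800 − 28.2072 = 23.6728°.
a = sin²(Δφ/2) + cos φ₁ · cos φ₂ · sin²(Δλ/2) = 0.042095.
c = 2·atan2(√a, √(1−a)) = 0.41327 rad → d = 6371·c ≈ 2632.97 km.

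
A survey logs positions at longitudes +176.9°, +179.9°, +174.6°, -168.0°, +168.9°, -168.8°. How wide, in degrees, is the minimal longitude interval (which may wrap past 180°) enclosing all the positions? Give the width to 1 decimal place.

23.1°

Sort the longitudes: -168.8°, -168.0°, +168.9°, +174.6°, +176.9°, +179.9°.
Eastward gaps between consecutive values (wrapping around): 0.8°, 336.9°, 5.7°, 2.3°, 3.0°, 11.3°.
Largest gap = 336.9° ⇒ minimal covering band is its complement: 360° − 336.9° = 23.1°.
Band runs from +168.9° eastward to -168.0°, crossing the antimeridian.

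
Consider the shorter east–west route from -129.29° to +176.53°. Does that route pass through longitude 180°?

Yes

Naïve |176.53 − -129.29| = 305.82° > 180°, so the shorter arc goes the other way round — across 180°.
Signed shortest Δλ = ((176.53 − -129.29 + 180) mod 360) − 180 = -54.18°.
Going west by 54.18° from -129.29° passes through 180° before reaching +176.53°.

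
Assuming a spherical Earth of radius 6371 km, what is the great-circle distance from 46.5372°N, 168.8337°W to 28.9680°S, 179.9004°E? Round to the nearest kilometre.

Δλ = 179.9004 − -168.8337 = 348.7341°; wrapped into (−180°, 180°]: -11.2659°.
Δφ = -28.9680 − 46.5372 = -75.5052°.
a = sin²(Δφ/2) + cos φ₁ · cos φ₂ · sin²(Δλ/2) = 0.380652.
c = 2·atan2(√a, √(1−a)) = 1.32977 rad → d = 6371·c ≈ 8471.99 km.

8472 km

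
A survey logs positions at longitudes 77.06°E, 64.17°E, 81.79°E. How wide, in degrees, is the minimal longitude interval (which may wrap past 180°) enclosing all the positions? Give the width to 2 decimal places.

17.62°

Sort the longitudes: +64.17°, +77.06°, +81.79°.
Eastward gaps between consecutive values (wrapping around): 12.89°, 4.73°, 342.38°.
Largest gap = 342.38° ⇒ minimal covering band is its complement: 360° − 342.38° = 17.62°.
Band runs from +64.17° eastward to +81.79°.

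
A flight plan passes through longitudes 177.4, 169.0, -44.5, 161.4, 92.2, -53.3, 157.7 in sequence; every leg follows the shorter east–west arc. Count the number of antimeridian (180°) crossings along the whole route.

3

Leg 1: +177.4° → +169.0°, shortest Δλ = -8.4° (west) — does not cross 180°.
Leg 2: +169.0° → -44.5°, shortest Δλ = 146.5° (east) — crosses 180°.
Leg 3: -44.5° → +161.4°, shortest Δλ = -154.1° (west) — crosses 180°.
Leg 4: +161.4° → +92.2°, shortest Δλ = -69.2° (west) — does not cross 180°.
Leg 5: +92.2° → -53.3°, shortest Δλ = -145.5° (west) — does not cross 180°.
Leg 6: -53.3° → +157.7°, shortest Δλ = -149.0° (west) — crosses 180°.
Total crossings: 3.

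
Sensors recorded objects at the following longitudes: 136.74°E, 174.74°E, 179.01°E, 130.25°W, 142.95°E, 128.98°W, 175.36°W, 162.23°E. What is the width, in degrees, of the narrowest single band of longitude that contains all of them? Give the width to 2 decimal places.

94.28°

Sort the longitudes: -175.36°, -130.25°, -128.98°, +136.74°, +142.95°, +162.23°, +174.74°, +179.01°.
Eastward gaps between consecutive values (wrapping around): 45.11°, 1.27°, 265.72°, 6.21°, 19.28°, 12.51°, 4.27°, 5.63°.
Largest gap = 265.72° ⇒ minimal covering band is its complement: 360° − 265.72° = 94.28°.
Band runs from +136.74° eastward to -128.98°, crossing the antimeridian.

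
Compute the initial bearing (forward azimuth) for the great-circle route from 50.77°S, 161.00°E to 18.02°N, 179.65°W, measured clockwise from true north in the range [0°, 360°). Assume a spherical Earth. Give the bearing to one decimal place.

19.5°

Δλ = -179.65 − 161.00 = -340.65°; wrapped into (−180°, 180°]: 19.35°.
θ = atan2( sin Δλ · cos φ₂ , cos φ₁ · sin φ₂ − sin φ₁ · cos φ₂ · cos Δλ )
  = atan2(0.31509, 0.89065) = 19.482° → normalised to [0°, 360°): 19.482°.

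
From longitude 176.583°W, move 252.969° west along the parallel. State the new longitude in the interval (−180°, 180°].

69.552°W

Start at -176.583°; shift −252.969° → -429.552°.
-429.552° lies outside (−180°, 180°]; add 360° → -69.552°.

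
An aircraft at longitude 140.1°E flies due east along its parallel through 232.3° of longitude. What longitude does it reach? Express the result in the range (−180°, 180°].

Start at +140.1°; shift +232.3° → +372.4°.
+372.4° lies outside (−180°, 180°]; subtract 360° → +12.4°.

12.4°E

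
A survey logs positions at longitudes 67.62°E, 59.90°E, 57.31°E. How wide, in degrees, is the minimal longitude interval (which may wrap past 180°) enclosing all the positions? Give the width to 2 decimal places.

Sort the longitudes: +57.31°, +59.90°, +67.62°.
Eastward gaps between consecutive values (wrapping around): 2.59°, 7.72°, 349.69°.
Largest gap = 349.69° ⇒ minimal covering band is its complement: 360° − 349.69° = 10.31°.
Band runs from +57.31° eastward to +67.62°.

10.31°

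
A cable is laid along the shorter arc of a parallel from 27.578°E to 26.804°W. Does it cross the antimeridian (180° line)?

No

Signed shortest Δλ = ((-26.804 − 27.578 + 180) mod 360) − 180 = -54.382°.
Going west by 54.382° from +27.578° reaches -26.804° without touching 180°.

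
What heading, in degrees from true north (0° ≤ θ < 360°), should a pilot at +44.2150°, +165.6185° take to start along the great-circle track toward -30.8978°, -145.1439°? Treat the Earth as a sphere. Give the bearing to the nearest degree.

Δλ = -145.1439 − 165.6185 = -310.7624°; wrapped into (−180°, 180°]: 49.2376°.
θ = atan2( sin Δλ · cos φ₂ , cos φ₁ · sin φ₂ − sin φ₁ · cos φ₂ · cos Δλ )
  = atan2(0.64993, -0.75875) = 139.417° → normalised to [0°, 360°): 139.417°.

139°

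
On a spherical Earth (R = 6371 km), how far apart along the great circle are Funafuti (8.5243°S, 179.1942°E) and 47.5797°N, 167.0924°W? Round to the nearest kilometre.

Δλ = -167.0924 − 179.1942 = -346.2866°; wrapped into (−180°, 180°]: 13.7134°.
Δφ = 47.5797 − -8.5243 = 56.1040°.
a = sin²(Δφ/2) + cos φ₁ · cos φ₂ · sin²(Δλ/2) = 0.230665.
c = 2·atan2(√a, √(1−a)) = 1.00194 rad → d = 6371·c ≈ 6383.35 km.

6383 km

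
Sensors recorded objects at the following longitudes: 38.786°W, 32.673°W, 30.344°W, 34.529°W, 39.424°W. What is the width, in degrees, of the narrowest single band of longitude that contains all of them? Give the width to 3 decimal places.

9.080°

Sort the longitudes: -39.424°, -38.786°, -34.529°, -32.673°, -30.344°.
Eastward gaps between consecutive values (wrapping around): 0.638°, 4.257°, 1.856°, 2.329°, 350.920°.
Largest gap = 350.920° ⇒ minimal covering band is its complement: 360° − 350.920° = 9.080°.
Band runs from -39.424° eastward to -30.344°.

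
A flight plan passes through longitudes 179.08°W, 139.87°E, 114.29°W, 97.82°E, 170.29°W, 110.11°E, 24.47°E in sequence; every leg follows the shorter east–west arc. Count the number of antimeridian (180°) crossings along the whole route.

Leg 1: -179.08° → +139.87°, shortest Δλ = -41.05° (west) — crosses 180°.
Leg 2: +139.87° → -114.29°, shortest Δλ = 105.84° (east) — crosses 180°.
Leg 3: -114.29° → +97.82°, shortest Δλ = -147.89° (west) — crosses 180°.
Leg 4: +97.82° → -170.29°, shortest Δλ = 91.89° (east) — crosses 180°.
Leg 5: -170.29° → +110.11°, shortest Δλ = -79.6° (west) — crosses 180°.
Leg 6: +110.11° → +24.47°, shortest Δλ = -85.64° (west) — does not cross 180°.
Total crossings: 5.

5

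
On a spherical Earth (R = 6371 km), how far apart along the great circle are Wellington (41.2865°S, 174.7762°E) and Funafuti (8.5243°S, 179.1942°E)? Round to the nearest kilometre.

3669 km

Δλ = 179.1942 − 174.7762 = 4.4180°.
Δφ = -8.5243 − -41.2865 = 32.7622°.
a = sin²(Δφ/2) + cos φ₁ · cos φ₂ · sin²(Δλ/2) = 0.080642.
c = 2·atan2(√a, √(1−a)) = 0.57588 rad → d = 6371·c ≈ 3668.90 km.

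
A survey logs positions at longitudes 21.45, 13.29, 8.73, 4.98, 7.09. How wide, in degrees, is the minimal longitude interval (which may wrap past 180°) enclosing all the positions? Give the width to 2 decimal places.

16.47°

Sort the longitudes: +4.98°, +7.09°, +8.73°, +13.29°, +21.45°.
Eastward gaps between consecutive values (wrapping around): 2.11°, 1.64°, 4.56°, 8.16°, 343.53°.
Largest gap = 343.53° ⇒ minimal covering band is its complement: 360° − 343.53° = 16.47°.
Band runs from +4.98° eastward to +21.45°.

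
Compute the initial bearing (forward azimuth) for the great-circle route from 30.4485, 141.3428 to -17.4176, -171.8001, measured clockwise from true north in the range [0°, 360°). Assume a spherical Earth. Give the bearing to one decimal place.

130.2°

Δλ = -171.8001 − 141.3428 = -313.1429°; wrapped into (−180°, 180°]: 46.8571°.
θ = atan2( sin Δλ · cos φ₂ , cos φ₁ · sin φ₂ − sin φ₁ · cos φ₂ · cos Δλ )
  = atan2(0.69619, -0.58870) = 130.218° → normalised to [0°, 360°): 130.218°.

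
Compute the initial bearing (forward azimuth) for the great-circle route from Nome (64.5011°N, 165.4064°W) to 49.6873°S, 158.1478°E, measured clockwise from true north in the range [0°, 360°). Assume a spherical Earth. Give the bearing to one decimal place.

205.7°

Δλ = 158.1478 − -165.4064 = 323.5542°; wrapped into (−180°, 180°]: -36.4458°.
θ = atan2( sin Δλ · cos φ₂ , cos φ₁ · sin φ₂ − sin φ₁ · cos φ₂ · cos Δλ )
  = atan2(-0.38433, -0.79800) = -154.283° → normalised to [0°, 360°): 205.717°.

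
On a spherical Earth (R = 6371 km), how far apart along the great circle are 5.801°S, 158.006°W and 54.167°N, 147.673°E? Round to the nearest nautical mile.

4507 nmi

Δλ = 147.673 − -158.006 = 305.679°; wrapped into (−180°, 180°]: -54.321°.
Δφ = 54.167 − -5.801 = 59.968°.
a = sin²(Δφ/2) + cos φ₁ · cos φ₂ · sin²(Δλ/2) = 0.371123.
c = 2·atan2(√a, √(1−a)) = 1.31010 rad → d = 6371·c ≈ 8346.65 km ≈ 4506.83 nmi.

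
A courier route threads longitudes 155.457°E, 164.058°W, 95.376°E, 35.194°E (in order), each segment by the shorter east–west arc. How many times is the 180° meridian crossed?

Leg 1: +155.457° → -164.058°, shortest Δλ = 40.485° (east) — crosses 180°.
Leg 2: -164.058° → +95.376°, shortest Δλ = -100.566° (west) — crosses 180°.
Leg 3: +95.376° → +35.194°, shortest Δλ = -60.182° (west) — does not cross 180°.
Total crossings: 2.

2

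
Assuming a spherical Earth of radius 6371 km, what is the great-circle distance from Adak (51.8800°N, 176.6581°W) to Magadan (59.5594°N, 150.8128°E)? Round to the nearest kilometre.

Δλ = 150.8128 − -176.6581 = 327.4709°; wrapped into (−180°, 180°]: -32.5291°.
Δφ = 59.5594 − 51.8800 = 7.6794°.
a = sin²(Δφ/2) + cos φ₁ · cos φ₂ · sin²(Δλ/2) = 0.029017.
c = 2·atan2(√a, √(1−a)) = 0.34236 rad → d = 6371·c ≈ 2181.17 km.

2181 km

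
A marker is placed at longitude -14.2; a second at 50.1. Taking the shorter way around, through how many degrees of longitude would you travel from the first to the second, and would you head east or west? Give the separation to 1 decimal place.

Raw difference: 50.1 − -14.2 = 64.3°.
Normalise into (−180°, 180°]: 64.3° stays 64.3°.
Positive ⇒ the second point lies to the east; separation 64.3°.

64.3° east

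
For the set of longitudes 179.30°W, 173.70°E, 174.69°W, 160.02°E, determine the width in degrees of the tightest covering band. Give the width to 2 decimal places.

Sort the longitudes: -179.30°, -174.69°, +160.02°, +173.70°.
Eastward gaps between consecutive values (wrapping around): 4.61°, 334.71°, 13.68°, 7.00°.
Largest gap = 334.71° ⇒ minimal covering band is its complement: 360° − 334.71° = 25.29°.
Band runs from +160.02° eastward to -174.69°, crossing the antimeridian.

25.29°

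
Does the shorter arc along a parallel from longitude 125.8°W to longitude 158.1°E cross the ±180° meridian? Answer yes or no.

Yes

Naïve |158.1 − -125.8| = 283.9° > 180°, so the shorter arc goes the other way round — across 180°.
Signed shortest Δλ = ((158.1 − -125.8 + 180) mod 360) − 180 = -76.1°.
Going west by 76.1° from -125.8° passes through 180° before reaching +158.1°.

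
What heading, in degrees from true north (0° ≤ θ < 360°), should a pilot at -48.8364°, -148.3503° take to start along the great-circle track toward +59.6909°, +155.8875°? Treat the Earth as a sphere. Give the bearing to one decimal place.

Δλ = 155.8875 − -148.3503 = 304.2378°; wrapped into (−180°, 180°]: -55.7622°.
θ = atan2( sin Δλ · cos φ₂ , cos φ₁ · sin φ₂ − sin φ₁ · cos φ₂ · cos Δλ )
  = atan2(-0.41721, 0.78200) = -28.081° → normalised to [0°, 360°): 331.919°.

331.9°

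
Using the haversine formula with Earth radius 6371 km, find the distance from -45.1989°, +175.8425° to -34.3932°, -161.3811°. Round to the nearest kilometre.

Δλ = -161.3811 − 175.8425 = -337.2236°; wrapped into (−180°, 180°]: 22.7764°.
Δφ = -34.3932 − -45.1989 = 10.8057°.
a = sin²(Δφ/2) + cos φ₁ · cos φ₂ · sin²(Δλ/2) = 0.031536.
c = 2·atan2(√a, √(1−a)) = 0.35706 rad → d = 6371·c ≈ 2274.84 km.

2275 km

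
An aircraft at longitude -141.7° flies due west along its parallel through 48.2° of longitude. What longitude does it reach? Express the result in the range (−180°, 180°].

+170.1°

Start at -141.7°; shift −48.2° → -189.9°.
-189.9° lies outside (−180°, 180°]; add 360° → +170.1°.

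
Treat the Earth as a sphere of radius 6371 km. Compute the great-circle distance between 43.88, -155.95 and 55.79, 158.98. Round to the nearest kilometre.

Δλ = 158.98 − -155.95 = 314.93°; wrapped into (−180°, 180°]: -45.07°.
Δφ = 55.79 − 43.88 = 11.91°.
a = sin²(Δφ/2) + cos φ₁ · cos φ₂ · sin²(Δλ/2) = 0.070286.
c = 2·atan2(√a, √(1−a)) = 0.53665 rad → d = 6371·c ≈ 3418.98 km.

3419 km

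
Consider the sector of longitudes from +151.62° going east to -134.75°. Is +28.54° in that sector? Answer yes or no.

Band width going east from +151.62° to -134.75°: ((-134.75 − 151.62) mod 360) = 73.63°.
Offset of +28.54° east of the west edge: ((28.54 − 151.62) mod 360) = 236.92°.
236.92° > 73.63° ⇒ outside.

No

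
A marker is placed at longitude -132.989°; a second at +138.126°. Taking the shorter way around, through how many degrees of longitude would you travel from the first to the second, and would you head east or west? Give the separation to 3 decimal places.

Raw difference: 138.126 − -132.989 = 271.115°.
Normalise into (−180°, 180°]: 271.115° − 360° = -88.885°.
Negative ⇒ the second point lies to the west; separation 88.885°.

88.885° west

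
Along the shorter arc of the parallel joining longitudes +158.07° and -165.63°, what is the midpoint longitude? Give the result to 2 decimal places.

Signed shortest Δλ from +158.07° to -165.63° is +36.30°.
Midpoint longitude = +158.07° + (+36.30°)/2 = +158.07° + 18.15° = +176.22°.
(The naïve average (+158.07 + -165.63)/2 = -3.78° is on the wrong side of the globe.)

+176.22°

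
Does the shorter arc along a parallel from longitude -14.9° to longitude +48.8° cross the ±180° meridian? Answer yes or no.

No

Signed shortest Δλ = ((48.8 − -14.9 + 180) mod 360) − 180 = 63.7°.
Going east by 63.7° from -14.9° reaches +48.8° without touching 180°.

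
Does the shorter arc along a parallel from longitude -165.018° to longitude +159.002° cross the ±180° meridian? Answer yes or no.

Naïve |159.002 − -165.018| = 324.02° > 180°, so the shorter arc goes the other way round — across 180°.
Signed shortest Δλ = ((159.002 − -165.018 + 180) mod 360) − 180 = -35.98°.
Going west by 35.98° from -165.018° passes through 180° before reaching +159.002°.

Yes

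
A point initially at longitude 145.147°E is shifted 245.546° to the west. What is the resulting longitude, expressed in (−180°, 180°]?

100.399°W

Start at +145.147°; shift −245.546° → -100.399°.
-100.399° already lies in (−180°, 180°].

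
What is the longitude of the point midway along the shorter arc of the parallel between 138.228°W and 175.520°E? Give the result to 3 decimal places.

161.354°W

Signed shortest Δλ from -138.228° to +175.520° is -46.252°.
Midpoint longitude = -138.228° + (-46.252°)/2 = -138.228° − 23.126° = -161.354°.
(The naïve average (-138.228 + +175.520)/2 = 18.646° is on the wrong side of the globe.)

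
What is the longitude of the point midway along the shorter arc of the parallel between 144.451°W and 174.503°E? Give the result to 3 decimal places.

Signed shortest Δλ from -144.451° to +174.503° is -41.046°.
Midpoint longitude = -144.451° + (-41.046°)/2 = -144.451° − 20.523° = -164.974°.
(The naïve average (-144.451 + +174.503)/2 = 15.026° is on the wrong side of the globe.)

164.974°W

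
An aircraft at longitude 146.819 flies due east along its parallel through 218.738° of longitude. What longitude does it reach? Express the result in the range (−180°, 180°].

+5.557°

Start at +146.819°; shift +218.738° → +365.557°.
+365.557° lies outside (−180°, 180°]; subtract 360° → +5.557°.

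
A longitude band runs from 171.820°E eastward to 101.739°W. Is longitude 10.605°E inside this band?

No

Band width going east from +171.820° to -101.739°: ((-101.739 − 171.820) mod 360) = 86.441°.
Offset of +10.605° east of the west edge: ((10.605 − 171.820) mod 360) = 198.785°.
198.785° > 86.441° ⇒ outside.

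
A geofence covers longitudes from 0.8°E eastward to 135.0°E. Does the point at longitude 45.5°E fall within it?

Yes

Band width going east from +0.8° to +135.0°: ((135.0 − 0.8) mod 360) = 134.2°.
Offset of +45.5° east of the west edge: ((45.5 − 0.8) mod 360) = 44.7°.
44.7° ≤ 134.2° ⇒ inside.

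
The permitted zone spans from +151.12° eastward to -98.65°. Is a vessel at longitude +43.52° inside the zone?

Band width going east from +151.12° to -98.65°: ((-98.65 − 151.12) mod 360) = 110.23°.
Offset of +43.52° east of the west edge: ((43.52 − 151.12) mod 360) = 252.40°.
252.40° > 110.23° ⇒ outside.

No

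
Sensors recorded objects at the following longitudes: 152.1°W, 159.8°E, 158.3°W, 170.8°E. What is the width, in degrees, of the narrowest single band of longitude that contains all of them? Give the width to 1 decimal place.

Sort the longitudes: -158.3°, -152.1°, +159.8°, +170.8°.
Eastward gaps between consecutive values (wrapping around): 6.2°, 311.9°, 11.0°, 30.9°.
Largest gap = 311.9° ⇒ minimal covering band is its complement: 360° − 311.9° = 48.1°.
Band runs from +159.8° eastward to -152.1°, crossing the antimeridian.

48.1°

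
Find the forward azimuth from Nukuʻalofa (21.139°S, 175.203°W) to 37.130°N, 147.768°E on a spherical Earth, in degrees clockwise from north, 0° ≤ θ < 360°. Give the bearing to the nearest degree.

Δλ = 147.768 − -175.203 = 322.971°; wrapped into (−180°, 180°]: -37.029°.
θ = atan2( sin Δλ · cos φ₂ , cos φ₁ · sin φ₂ − sin φ₁ · cos φ₂ · cos Δλ )
  = atan2(-0.48013, 0.79254) = -31.208° → normalised to [0°, 360°): 328.792°.

329°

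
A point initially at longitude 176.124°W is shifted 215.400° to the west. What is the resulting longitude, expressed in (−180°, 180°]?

Start at -176.124°; shift −215.400° → -391.524°.
-391.524° lies outside (−180°, 180°]; add 360° → -31.524°.

31.524°W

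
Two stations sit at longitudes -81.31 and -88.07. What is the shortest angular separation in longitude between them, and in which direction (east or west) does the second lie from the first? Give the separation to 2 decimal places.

6.76° west

Raw difference: -88.07 − -81.31 = -6.76°.
Normalise into (−180°, 180°]: -6.76° stays -6.76°.
Negative ⇒ the second point lies to the west; separation 6.76°.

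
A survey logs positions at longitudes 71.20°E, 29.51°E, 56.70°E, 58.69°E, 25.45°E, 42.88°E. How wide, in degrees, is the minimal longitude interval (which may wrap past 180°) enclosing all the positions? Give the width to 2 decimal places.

45.75°

Sort the longitudes: +25.45°, +29.51°, +42.88°, +56.70°, +58.69°, +71.20°.
Eastward gaps between consecutive values (wrapping around): 4.06°, 13.37°, 13.82°, 1.99°, 12.51°, 314.25°.
Largest gap = 314.25° ⇒ minimal covering band is its complement: 360° − 314.25° = 45.75°.
Band runs from +25.45° eastward to +71.20°.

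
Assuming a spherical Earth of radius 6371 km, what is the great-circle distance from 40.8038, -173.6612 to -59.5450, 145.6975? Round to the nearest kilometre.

11764 km

Δλ = 145.6975 − -173.6612 = 319.3587°; wrapped into (−180°, 180°]: -40.6413°.
Δφ = -59.5450 − 40.8038 = -100.3488°.
a = sin²(Δφ/2) + cos φ₁ · cos φ₂ · sin²(Δλ/2) = 0.636090.
c = 2·atan2(√a, √(1−a)) = 1.84645 rad → d = 6371·c ≈ 11763.76 km.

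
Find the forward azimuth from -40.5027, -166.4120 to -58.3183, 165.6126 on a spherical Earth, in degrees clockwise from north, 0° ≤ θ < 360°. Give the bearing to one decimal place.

215.5°

Δλ = 165.6126 − -166.4120 = 332.0246°; wrapped into (−180°, 180°]: -27.9754°.
θ = atan2( sin Δλ · cos φ₂ , cos φ₁ · sin φ₂ − sin φ₁ · cos φ₂ · cos Δλ )
  = atan2(-0.24637, -0.34581) = -144.533° → normalised to [0°, 360°): 215.467°.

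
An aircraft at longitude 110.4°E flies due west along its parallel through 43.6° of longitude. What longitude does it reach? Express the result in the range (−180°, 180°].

Start at +110.4°; shift −43.6° → +66.8°.
+66.8° already lies in (−180°, 180°].

66.8°E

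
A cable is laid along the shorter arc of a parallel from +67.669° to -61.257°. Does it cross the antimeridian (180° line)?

Signed shortest Δλ = ((-61.257 − 67.669 + 180) mod 360) − 180 = -128.926°.
Going west by 128.926° from +67.669° reaches -61.257° without touching 180°.

No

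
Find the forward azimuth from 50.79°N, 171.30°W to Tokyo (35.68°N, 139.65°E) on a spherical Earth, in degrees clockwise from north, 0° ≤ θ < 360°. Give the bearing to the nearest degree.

266°

Δλ = 139.65 − -171.30 = 310.95°; wrapped into (−180°, 180°]: -49.05°.
θ = atan2( sin Δλ · cos φ₂ , cos φ₁ · sin φ₂ − sin φ₁ · cos φ₂ · cos Δλ )
  = atan2(-0.61351, -0.04379) = -94.082° → normalised to [0°, 360°): 265.918°.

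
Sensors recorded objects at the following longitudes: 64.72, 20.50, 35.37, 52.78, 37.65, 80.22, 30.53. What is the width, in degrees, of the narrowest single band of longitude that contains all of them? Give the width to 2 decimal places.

Sort the longitudes: +20.50°, +30.53°, +35.37°, +37.65°, +52.78°, +64.72°, +80.22°.
Eastward gaps between consecutive values (wrapping around): 10.03°, 4.84°, 2.28°, 15.13°, 11.94°, 15.50°, 300.28°.
Largest gap = 300.28° ⇒ minimal covering band is its complement: 360° − 300.28° = 59.72°.
Band runs from +20.50° eastward to +80.22°.

59.72°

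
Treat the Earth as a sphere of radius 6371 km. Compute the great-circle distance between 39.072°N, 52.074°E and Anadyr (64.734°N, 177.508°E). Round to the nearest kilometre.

7539 km

Δλ = 177.508 − 52.074 = 125.434°.
Δφ = 64.734 − 39.072 = 25.662°.
a = sin²(Δφ/2) + cos φ₁ · cos φ₂ · sin²(Δλ/2) = 0.311057.
c = 2·atan2(√a, √(1−a)) = 1.18328 rad → d = 6371·c ≈ 7538.70 km.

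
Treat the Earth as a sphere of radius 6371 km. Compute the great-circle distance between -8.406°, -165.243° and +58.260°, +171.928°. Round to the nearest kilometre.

Δλ = 171.928 − -165.243 = 337.171°; wrapped into (−180°, 180°]: -22.829°.
Δφ = 58.260 − -8.406 = 66.666°.
a = sin²(Δφ/2) + cos φ₁ · cos φ₂ · sin²(Δλ/2) = 0.322338.
c = 2·atan2(√a, √(1−a)) = 1.20753 rad → d = 6371·c ≈ 7693.20 km.

7693 km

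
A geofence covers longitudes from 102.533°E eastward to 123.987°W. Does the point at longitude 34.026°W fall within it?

Band width going east from +102.533° to -123.987°: ((-123.987 − 102.533) mod 360) = 133.480°.
Offset of -34.026° east of the west edge: ((-34.026 − 102.533) mod 360) = 223.441°.
223.441° > 133.480° ⇒ outside.

No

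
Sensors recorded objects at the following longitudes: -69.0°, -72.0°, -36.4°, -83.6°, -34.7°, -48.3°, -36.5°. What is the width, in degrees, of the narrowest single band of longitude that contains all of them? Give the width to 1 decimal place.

48.9°

Sort the longitudes: -83.6°, -72.0°, -69.0°, -48.3°, -36.5°, -36.4°, -34.7°.
Eastward gaps between consecutive values (wrapping around): 11.6°, 3.0°, 20.7°, 11.8°, 0.1°, 1.7°, 311.1°.
Largest gap = 311.1° ⇒ minimal covering band is its complement: 360° − 311.1° = 48.9°.
Band runs from -83.6° eastward to -34.7°.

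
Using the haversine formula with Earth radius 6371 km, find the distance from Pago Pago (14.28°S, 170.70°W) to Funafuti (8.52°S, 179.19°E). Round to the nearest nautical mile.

Δλ = 179.19 − -170.70 = 349.89°; wrapped into (−180°, 180°]: -10.11°.
Δφ = -8.52 − -14.28 = 5.76°.
a = sin²(Δφ/2) + cos φ₁ · cos φ₂ · sin²(Δλ/2) = 0.009965.
c = 2·atan2(√a, √(1−a)) = 0.19999 rad → d = 6371·c ≈ 1274.11 km ≈ 687.96 nmi.

688 nmi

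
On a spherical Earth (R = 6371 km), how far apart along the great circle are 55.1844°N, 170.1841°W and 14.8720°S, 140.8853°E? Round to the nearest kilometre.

Δλ = 140.8853 − -170.1841 = 311.0694°; wrapped into (−180°, 180°]: -48.9306°.
Δφ = -14.8720 − 55.1844 = -70.0564°.
a = sin²(Δφ/2) + cos φ₁ · cos φ₂ · sin²(Δλ/2) = 0.424096.
c = 2·atan2(√a, √(1−a)) = 1.41840 rad → d = 6371·c ≈ 9036.62 km.

9037 km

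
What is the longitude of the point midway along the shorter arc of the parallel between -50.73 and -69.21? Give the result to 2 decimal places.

-59.97°

Signed shortest Δλ from -50.73° to -69.21° is -18.48°.
Midpoint longitude = -50.73° + (-18.48°)/2 = -50.73° − 9.24° = -59.97°.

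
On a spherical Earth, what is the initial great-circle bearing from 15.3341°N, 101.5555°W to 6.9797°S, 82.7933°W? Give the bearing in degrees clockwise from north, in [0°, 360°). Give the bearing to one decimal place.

Δλ = -82.7933 − -101.5555 = 18.7622°.
θ = atan2( sin Δλ · cos φ₂ , cos φ₁ · sin φ₂ − sin φ₁ · cos φ₂ · cos Δλ )
  = atan2(0.31926, -0.36573) = 138.881° → normalised to [0°, 360°): 138.881°.

138.9°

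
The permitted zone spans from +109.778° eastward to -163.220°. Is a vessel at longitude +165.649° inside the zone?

Band width going east from +109.778° to -163.220°: ((-163.220 − 109.778) mod 360) = 87.002°.
Offset of +165.649° east of the west edge: ((165.649 − 109.778) mod 360) = 55.871°.
55.871° ≤ 87.002° ⇒ inside.

Yes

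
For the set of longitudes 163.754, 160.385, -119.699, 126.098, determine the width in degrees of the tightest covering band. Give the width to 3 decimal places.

114.203°

Sort the longitudes: -119.699°, +126.098°, +160.385°, +163.754°.
Eastward gaps between consecutive values (wrapping around): 245.797°, 34.287°, 3.369°, 76.547°.
Largest gap = 245.797° ⇒ minimal covering band is its complement: 360° − 245.797° = 114.203°.
Band runs from +126.098° eastward to -119.699°, crossing the antimeridian.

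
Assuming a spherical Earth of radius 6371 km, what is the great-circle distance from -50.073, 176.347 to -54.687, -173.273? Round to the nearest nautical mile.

470 nmi

Δλ = -173.273 − 176.347 = -349.620°; wrapped into (−180°, 180°]: 10.380°.
Δφ = -54.687 − -50.073 = -4.614°.
a = sin²(Δφ/2) + cos φ₁ · cos φ₂ · sin²(Δλ/2) = 0.004656.
c = 2·atan2(√a, √(1−a)) = 0.13658 rad → d = 6371·c ≈ 870.14 km ≈ 469.84 nmi.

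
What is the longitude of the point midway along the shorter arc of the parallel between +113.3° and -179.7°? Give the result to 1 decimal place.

+146.8°

Signed shortest Δλ from +113.3° to -179.7° is +67.0°.
Midpoint longitude = +113.3° + (+67.0°)/2 = +113.3° + 33.5° = +146.8°.
(The naïve average (+113.3 + -179.7)/2 = -33.2° is on the wrong side of the globe.)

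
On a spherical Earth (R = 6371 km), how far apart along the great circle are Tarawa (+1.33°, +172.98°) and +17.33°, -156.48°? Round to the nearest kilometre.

3783 km

Δλ = -156.48 − 172.98 = -329.46°; wrapped into (−180°, 180°]: 30.54°.
Δφ = 17.33 − 1.33 = 16.00°.
a = sin²(Δφ/2) + cos φ₁ · cos φ₂ · sin²(Δλ/2) = 0.085565.
c = 2·atan2(√a, √(1−a)) = 0.59371 rad → d = 6371·c ≈ 3782.54 km.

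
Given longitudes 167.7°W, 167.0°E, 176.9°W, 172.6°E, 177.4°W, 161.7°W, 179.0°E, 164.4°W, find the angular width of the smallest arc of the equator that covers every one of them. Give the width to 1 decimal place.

Sort the longitudes: -177.4°, -176.9°, -167.7°, -164.4°, -161.7°, +167.0°, +172.6°, +179.0°.
Eastward gaps between consecutive values (wrapping around): 0.5°, 9.2°, 3.3°, 2.7°, 328.7°, 5.6°, 6.4°, 3.6°.
Largest gap = 328.7° ⇒ minimal covering band is its complement: 360° − 328.7° = 31.3°.
Band runs from +167.0° eastward to -161.7°, crossing the antimeridian.

31.3°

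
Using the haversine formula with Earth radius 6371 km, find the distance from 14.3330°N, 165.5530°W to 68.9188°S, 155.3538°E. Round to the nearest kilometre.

9756 km

Δλ = 155.3538 − -165.5530 = 320.9068°; wrapped into (−180°, 180°]: -39.0932°.
Δφ = -68.9188 − 14.3330 = -83.2518°.
a = sin²(Δφ/2) + cos φ₁ · cos φ₂ · sin²(Δλ/2) = 0.480257.
c = 2·atan2(√a, √(1−a)) = 1.53130 rad → d = 6371·c ≈ 9755.91 km.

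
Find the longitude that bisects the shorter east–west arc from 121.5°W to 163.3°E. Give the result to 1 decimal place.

Signed shortest Δλ from -121.5° to +163.3° is -75.2°.
Midpoint longitude = -121.5° + (-75.2°)/2 = -121.5° − 37.6° = -159.1°.
(The naïve average (-121.5 + +163.3)/2 = 20.9° is on the wrong side of the globe.)

159.1°W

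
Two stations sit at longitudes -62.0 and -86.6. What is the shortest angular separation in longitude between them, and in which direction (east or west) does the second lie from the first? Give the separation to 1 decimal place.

Raw difference: -86.6 − -62.0 = -24.6°.
Normalise into (−180°, 180°]: -24.6° stays -24.6°.
Negative ⇒ the second point lies to the west; separation 24.6°.

24.6° west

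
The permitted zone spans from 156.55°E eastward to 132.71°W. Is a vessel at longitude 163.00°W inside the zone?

Band width going east from +156.55° to -132.71°: ((-132.71 − 156.55) mod 360) = 70.74°.
Offset of -163.00° east of the west edge: ((-163.00 − 156.55) mod 360) = 40.45°.
40.45° ≤ 70.74° ⇒ inside.

Yes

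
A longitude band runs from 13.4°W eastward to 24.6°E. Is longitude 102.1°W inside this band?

No

Band width going east from -13.4° to +24.6°: ((24.6 − -13.4) mod 360) = 38.0°.
Offset of -102.1° east of the west edge: ((-102.1 − -13.4) mod 360) = 271.3°.
271.3° > 38.0° ⇒ outside.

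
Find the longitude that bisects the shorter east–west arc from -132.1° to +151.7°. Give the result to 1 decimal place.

-170.2°

Signed shortest Δλ from -132.1° to +151.7° is -76.2°.
Midpoint longitude = -132.1° + (-76.2°)/2 = -132.1° − 38.1° = -170.2°.
(The naïve average (-132.1 + +151.7)/2 = 9.8° is on the wrong side of the globe.)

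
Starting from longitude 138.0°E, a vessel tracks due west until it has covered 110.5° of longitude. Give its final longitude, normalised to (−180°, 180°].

Start at +138.0°; shift −110.5° → +27.5°.
+27.5° already lies in (−180°, 180°].

27.5°E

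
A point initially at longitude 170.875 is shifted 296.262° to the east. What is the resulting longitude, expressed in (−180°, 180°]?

Start at +170.875°; shift +296.262° → +467.137°.
+467.137° lies outside (−180°, 180°]; subtract 360° → +107.137°.

+107.137°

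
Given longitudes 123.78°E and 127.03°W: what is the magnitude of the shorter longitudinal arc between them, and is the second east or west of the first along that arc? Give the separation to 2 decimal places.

109.19° east

Raw difference: -127.03 − 123.78 = -250.81°.
Normalise into (−180°, 180°]: -250.81° + 360° = 109.19°.
Positive ⇒ the second point lies to the east; separation 109.19°.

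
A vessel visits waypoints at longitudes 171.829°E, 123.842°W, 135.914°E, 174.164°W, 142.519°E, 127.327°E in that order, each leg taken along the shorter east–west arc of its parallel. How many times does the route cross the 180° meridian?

Leg 1: +171.829° → -123.842°, shortest Δλ = 64.329° (east) — crosses 180°.
Leg 2: -123.842° → +135.914°, shortest Δλ = -100.244° (west) — crosses 180°.
Leg 3: +135.914° → -174.164°, shortest Δλ = 49.922° (east) — crosses 180°.
Leg 4: -174.164° → +142.519°, shortest Δλ = -43.317° (west) — crosses 180°.
Leg 5: +142.519° → +127.327°, shortest Δλ = -15.192° (west) — does not cross 180°.
Total crossings: 4.

4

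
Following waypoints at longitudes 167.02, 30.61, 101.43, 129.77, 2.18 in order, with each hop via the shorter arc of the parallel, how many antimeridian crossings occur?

0

Leg 1: +167.02° → +30.61°, shortest Δλ = -136.41° (west) — does not cross 180°.
Leg 2: +30.61° → +101.43°, shortest Δλ = 70.82° (east) — does not cross 180°.
Leg 3: +101.43° → +129.77°, shortest Δλ = 28.34° (east) — does not cross 180°.
Leg 4: +129.77° → +2.18°, shortest Δλ = -127.59° (west) — does not cross 180°.
Total crossings: 0.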